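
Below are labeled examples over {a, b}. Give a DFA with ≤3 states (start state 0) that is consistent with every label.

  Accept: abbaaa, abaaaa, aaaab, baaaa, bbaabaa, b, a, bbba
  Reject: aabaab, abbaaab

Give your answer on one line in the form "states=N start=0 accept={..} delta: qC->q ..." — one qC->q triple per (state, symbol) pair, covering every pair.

states=3 start=0 accept={0,1} delta: 0a->0 0b->1 1a->1 1b->2 2a->1 2b->0

Grow the machine one transition at a time. Run the examples from 0; the earliest place one falls off (shortest prefix, ties alphabetical) gets sent to the lowest-numbered state that keeps every Accept/Reject pair distinguishable — a pair clashes when both reach the same state with identical unread suffix — and to a fresh state only if none does.
a: 0a undefined. 0a->0: ok.
b: 0b undefined. 0b->0: no, abbaaa/aabaab meet in 0. Open state 1: 0b->1.
ba: 1a undefined. 1a->0: no, aaaab/aabaab meet in 1. 1a->1: ok.
bb: 1b undefined. 1b->0: no, abbaaa/aabaab meet in 0. 1b->1: no, abbaaa/aabaab meet in 1. Open state 2: 1b->2.
bba: 2a undefined. 2a->0: no, abaaaa/abbaaab meet in 1. 2a->1: ok.
bbb: 2b undefined. 2b->0: ok.
All examples now run through 3 states with every (state, symbol) defined. Accept strings end in {0,1}, Reject strings end in {2}; accept={0,1}.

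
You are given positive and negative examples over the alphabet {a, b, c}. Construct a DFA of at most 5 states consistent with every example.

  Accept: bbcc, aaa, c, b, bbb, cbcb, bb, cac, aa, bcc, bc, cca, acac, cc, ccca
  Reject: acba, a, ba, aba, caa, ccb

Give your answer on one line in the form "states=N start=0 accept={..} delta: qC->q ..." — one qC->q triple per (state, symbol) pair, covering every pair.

State merging on the prefix tree: take the shortest (then alphabetical) example prefix whose next move is undefined and point that move at state 0, else 1, else 2, ...; a target is out if some Accept/Reject pair would then sit in one state with the same input left (inseparable). If every existing state is out, open a new one.
a: 0a undefined. 0a->0: no, aaa/a meet in 0. Open state 1: 0a->1.
b: 0b undefined. 0b->0: ok.
c: 0c undefined. 0c->0: no, bbcc/ccb meet in 0. 0c->1: no, aaa/caa meet in 1 with "aa" left. Open state 2: 0c->2.
aa: 1a undefined. 1a->0: no, aaa/a meet in 1. 1a->1: no, aaa/a meet in 1. 1a->2: ok.
ab: 1b undefined. 1b->0: ok.
ac: 1c undefined. 1c->0: ok.
ca: 2a undefined. 2a->0: ok.
cb: 2b undefined. 2b->0: ok.
cc: 2c undefined. 2c->0: no, bbcc/ccb meet in 0. 2c->1: no, bbcc/acba meet in 1. 2c->2: no, aaa/ccb meet in 0. Open state 3: 2c->3.
cca: 3a undefined. 3a->0: ok.
ccb: 3b undefined. 3b->0: no, aaa/ccb meet in 0. 3b->1: ok.
ccc: 3c undefined. 3c->0: no, ccca/acba meet in 1. 3c->1: ok.
All examples now run through 4 states with every (state, symbol) defined. Accept strings end in {0,2,3}, Reject strings end in {1}; accept={0,2,3}.

states=4 start=0 accept={0,2,3} delta: 0a->1 0b->0 0c->2 1a->2 1b->0 1c->0 2a->0 2b->0 2c->3 3a->0 3b->1 3c->1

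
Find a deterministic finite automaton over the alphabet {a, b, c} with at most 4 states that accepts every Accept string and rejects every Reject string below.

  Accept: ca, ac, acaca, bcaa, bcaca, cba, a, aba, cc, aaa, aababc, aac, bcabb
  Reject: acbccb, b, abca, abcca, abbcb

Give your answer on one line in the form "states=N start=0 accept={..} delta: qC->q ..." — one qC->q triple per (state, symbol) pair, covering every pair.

Fold the examples into a partial DFA from state 0: repeatedly fix the first undefined (state, symbol) met by the shortest-then-alphabetical prefix, trying targets in increasing order and rejecting any under which an Accept and a Reject string meet in one state with the same remainder; add a state when all current targets are rejected. Accepting states are where Accept strings end.
a: 0a undefined. 0a->0: ok.
b: 0b undefined. 0b->0: no, ca/abca meet in 0 with "ca" left. Open state 1: 0b->1.
c: 0c undefined. 0c->0: ok.
bc: 1c undefined. 1c->0: no, ca/abca meet in 0. 1c->1: no, cba/abca meet in 1 with "a" left. Open state 2: 1c->2.
aba: 1a undefined. 1a->0: ok.
abb: 1b undefined. 1b->0: ok.
bca: 2a undefined. 2a->0: no, ca/abca meet in 0. 2a->1: no, bcaca/b meet in 1. 2a->2: no, bcaa/abca meet in 2. Open state 3: 2a->3.
abcc: 2c undefined. 2c->0: no, ca/abcca meet in 0. 2c->1: no, ca/acbccb meet in 0. 2c->2: ok.
bcaa: 3a undefined. 3a->0: ok.
bcab: 3b undefined. 3b->0: no, bcabb/b meet in 1. 3b->1: ok.
bcac: 3c undefined. 3c->0: ok.
acbccb: 2b undefined. 2b->0: no, ca/acbccb meet in 0. 2b->1: ok.
All examples now run through 4 states with every (state, symbol) defined. Accept strings end in {0,2}, Reject strings end in {1,3}; accept={0,2}.

states=4 start=0 accept={0,2} delta: 0a->0 0b->1 0c->0 1a->0 1b->0 1c->2 2a->3 2b->1 2c->2 3a->0 3b->1 3c->0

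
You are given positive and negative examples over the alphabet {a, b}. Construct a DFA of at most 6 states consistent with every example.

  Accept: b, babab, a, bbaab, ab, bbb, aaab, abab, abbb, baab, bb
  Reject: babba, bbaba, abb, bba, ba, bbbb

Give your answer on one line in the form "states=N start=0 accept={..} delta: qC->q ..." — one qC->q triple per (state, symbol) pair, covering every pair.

State merging on the prefix tree: take the shortest (then alphabetical) example prefix whose next move is undefined and point that move at state 0, else 1, else 2, ...; a target is out if some Accept/Reject pair would then sit in one state with the same input left (inseparable). If every existing state is out, open a new one.
a: 0a undefined. 0a->0: no, bb/abb meet in 0 with "bb" left. Open state 1: 0a->1.
b: 0b undefined. 0b->0: no, b/bbbb meet in 0. 0b->1: no, bbb/abb meet in 1 with "bb" left. Open state 2: 0b->2.
aa: 1a undefined. 1a->0: ok.
ab: 1b undefined. 1b->0: no, b/abb meet in 2. 1b->1: no, a/abb meet in 1. 1b->2: no, bb/abb meet in 2 with "b" left. Open state 3: 1b->3.
ba: 2a undefined. 2a->0: ok.
bb: 2b undefined. 2b->0: no, a/babba meet in 1. 2b->1: ok.
aba: 3a undefined. 3a->0: ok.
abb: 3b undefined. 3b->0: ok.
All examples now run through 4 states with every (state, symbol) defined. Accept strings end in {1,2,3}, Reject strings end in {0}; accept={1,2,3}.

states=4 start=0 accept={1,2,3} delta: 0a->1 0b->2 1a->0 1b->3 2a->0 2b->1 3a->0 3b->0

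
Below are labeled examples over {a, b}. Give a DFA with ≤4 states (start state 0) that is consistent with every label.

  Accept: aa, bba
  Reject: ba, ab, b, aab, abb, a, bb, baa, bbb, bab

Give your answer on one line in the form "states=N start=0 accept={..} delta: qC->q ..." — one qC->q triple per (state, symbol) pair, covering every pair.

Fold the examples into a partial DFA from state 0: repeatedly fix the first undefined (state, symbol) met by the shortest-then-alphabetical prefix, trying targets in increasing order and rejecting any under which an Accept and a Reject string meet in one state with the same remainder; add a state when all current targets are rejected. Accepting states are where Accept strings end.
a: 0a undefined. 0a->0: no, aa/a meet in 0. Open state 1: 0a->1.
b: 0b undefined. 0b->0: no, aa/baa meet in 1 with "a" left. 0b->1: no, aa/ba meet in 1 with "a" left. Open state 2: 0b->2.
aa: 1a undefined. 1a->0: ok.
ab: 1b undefined. 1b->0: no, aa/ab meet in 0. 1b->1: ok.
ba: 2a undefined. 2a->0: no, aa/ba meet in 0. 2a->1: no, aa/baa meet in 0. 2a->2: ok.
bb: 2b undefined. 2b->0: no, aa/bb meet in 0. 2b->1: ok.
All examples now run through 3 states with every (state, symbol) defined. Accept strings end in {0}, Reject strings end in {1,2}; accept={0}.

states=3 start=0 accept={0} delta: 0a->1 0b->2 1a->0 1b->1 2a->2 2b->1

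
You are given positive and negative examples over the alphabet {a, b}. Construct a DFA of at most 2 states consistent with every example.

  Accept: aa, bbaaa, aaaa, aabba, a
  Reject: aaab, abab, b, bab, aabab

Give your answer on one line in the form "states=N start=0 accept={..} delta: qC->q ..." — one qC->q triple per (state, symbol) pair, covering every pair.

states=2 start=0 accept={0} delta: 0a->0 0b->1 1a->0 1b->0

State merging on the prefix tree: take the shortest (then alphabetical) example prefix whose next move is undefined and point that move at state 0, else 1, else 2, ...; a target is out if some Accept/Reject pair would then sit in one state with the same input left (inseparable). If every existing state is out, open a new one.
a: 0a undefined. 0a->0: ok.
b: 0b undefined. 0b->0: no, aa/aaab meet in 0. Open state 1: 0b->1.
ba: 1a undefined. 1a->0: ok.
bb: 1b undefined. 1b->0: ok.
All examples now run through 2 states with every (state, symbol) defined. Accept strings end in {0}, Reject strings end in {1}; accept={0}.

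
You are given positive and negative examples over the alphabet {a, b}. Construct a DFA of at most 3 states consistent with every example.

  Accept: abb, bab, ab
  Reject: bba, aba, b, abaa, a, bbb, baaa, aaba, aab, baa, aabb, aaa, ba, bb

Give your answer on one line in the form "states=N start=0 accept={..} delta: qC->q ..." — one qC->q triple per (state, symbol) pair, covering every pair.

states=3 start=0 accept={2} delta: 0a->1 0b->0 1a->0 1b->2 2a->0 2b->2

Fold the examples into a partial DFA from state 0: repeatedly fix the first undefined (state, symbol) met by the shortest-then-alphabetical prefix, trying targets in increasing order and rejecting any under which an Accept and a Reject string meet in one state with the same remainder; add a state when all current targets are rejected. Accepting states are where Accept strings end.
a: 0a undefined. 0a->0: no, abb/aabb meet in 0 with "bb" left. Open state 1: 0a->1.
b: 0b undefined. 0b->0: ok.
aa: 1a undefined. 1a->0: ok.
ab: 1b undefined. 1b->0: no, abb/b meet in 0. 1b->1: no, abb/bba meet in 1. Open state 2: 1b->2.
aba: 2a undefined. 2a->0: ok.
abb: 2b undefined. 2b->0: no, abb/aba meet in 0. 2b->1: no, abb/bba meet in 1. 2b->2: ok.
All examples now run through 3 states with every (state, symbol) defined. Accept strings end in {2}, Reject strings end in {0,1}; accept={2}.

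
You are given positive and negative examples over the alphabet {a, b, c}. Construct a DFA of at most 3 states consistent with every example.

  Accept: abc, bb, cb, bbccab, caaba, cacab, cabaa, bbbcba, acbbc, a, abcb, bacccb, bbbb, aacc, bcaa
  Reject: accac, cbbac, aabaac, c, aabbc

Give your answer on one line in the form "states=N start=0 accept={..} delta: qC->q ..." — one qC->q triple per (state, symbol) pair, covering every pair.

states=3 start=0 accept={0,2} delta: 0a->0 0b->1 0c->1 1a->2 1b->0 1c->2 2a->2 2b->0 2c->1

State merging on the prefix tree: take the shortest (then alphabetical) example prefix whose next move is undefined and point that move at state 0, else 1, else 2, ...; a target is out if some Accept/Reject pair would then sit in one state with the same input left (inseparable). If every existing state is out, open a new one.
a: 0a undefined. 0a->0: ok.
b: 0b undefined. 0b->0: no, abc/aabaac meet in 0 with "c" left. Open state 1: 0b->1.
c: 0c undefined. 0c->0: no, acbbc/aabbc meet in 1 with "bc" left. 0c->1: ok.
ba: 1a undefined. 1a->0: no, cacab/aabaac meet in 1. 1a->1: no, abc/aabaac meet in 1 with "c" left. Open state 2: 1a->2.
bb: 1b undefined. 1b->0: ok.
bc: 1c undefined. 1c->0: no, bbccab/accac meet in 1. 1c->1: no, abc/c meet in 1. 1c->2: ok.
bac: 2c undefined. 2c->0: no, bb/cbbac meet in 0. 2c->1: ok.
bca: 2a undefined. 2a->0: no, bbccab/accac meet in 1. 2a->1: no, abc/accac meet in 2. 2a->2: ok.
cab: 2b undefined. 2b->0: ok.
All examples now run through 3 states with every (state, symbol) defined. Accept strings end in {0,2}, Reject strings end in {1}; accept={0,2}.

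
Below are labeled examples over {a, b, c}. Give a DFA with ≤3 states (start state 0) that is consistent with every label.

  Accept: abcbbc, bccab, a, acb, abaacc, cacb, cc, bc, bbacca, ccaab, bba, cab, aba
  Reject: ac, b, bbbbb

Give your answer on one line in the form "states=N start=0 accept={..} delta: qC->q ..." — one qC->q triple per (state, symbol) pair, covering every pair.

states=3 start=0 accept={0,2} delta: 0a->0 0b->1 0c->1 1a->2 1b->0 1c->2 2a->2 2b->0 2c->1

State merging on the prefix tree: take the shortest (then alphabetical) example prefix whose next move is undefined and point that move at state 0, else 1, else 2, ...; a target is out if some Accept/Reject pair would then sit in one state with the same input left (inseparable). If every existing state is out, open a new one.
a: 0a undefined. 0a->0: ok.
b: 0b undefined. 0b->0: no, a/b meet in 0. Open state 1: 0b->1.
c: 0c undefined. 0c->0: no, a/ac meet in 0. 0c->1: ok.
bb: 1b undefined. 1b->0: ok.
bc: 1c undefined. 1c->0: no, abcbbc/ac meet in 1. 1c->1: no, abcbbc/ac meet in 1. Open state 2: 1c->2.
ca: 1a undefined. 1a->0: no, cab/ac meet in 1. 1a->1: no, aba/ac meet in 1. 1a->2: ok.
bcc: 2c undefined. 2c->0: no, bccab/ac meet in 1. 2c->1: ok.
cab: 2b undefined. 2b->0: ok.
cca: 2a undefined. 2a->0: no, ccaab/ac meet in 1. 2a->1: no, abaacc/ac meet in 1. 2a->2: ok.
All examples now run through 3 states with every (state, symbol) defined. Accept strings end in {0,2}, Reject strings end in {1}; accept={0,2}.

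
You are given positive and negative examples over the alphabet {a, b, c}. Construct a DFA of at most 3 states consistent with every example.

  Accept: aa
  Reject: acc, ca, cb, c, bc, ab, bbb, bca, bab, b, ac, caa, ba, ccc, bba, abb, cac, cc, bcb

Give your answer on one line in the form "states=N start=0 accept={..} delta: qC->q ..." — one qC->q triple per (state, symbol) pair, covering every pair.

states=2 start=0 accept={0} delta: 0a->0 0b->1 0c->1 1a->1 1b->1 1c->1

Grow the machine one transition at a time. Run the examples from 0; the earliest place one falls off (shortest prefix, ties alphabetical) gets sent to the lowest-numbered state that keeps every Accept/Reject pair distinguishable — a pair clashes when both reach the same state with identical unread suffix — and to a fresh state only if none does.
a: 0a undefined. 0a->0: ok.
b: 0b undefined. 0b->0: no, aa/ab meet in 0. Open state 1: 0b->1.
c: 0c undefined. 0c->0: no, aa/acc meet in 0. 0c->1: ok.
ba: 1a undefined. 1a->0: no, aa/ca meet in 0. 1a->1: ok.
bb: 1b undefined. 1b->0: no, aa/cb meet in 0. 1b->1: ok.
bc: 1c undefined. 1c->0: no, aa/acc meet in 0. 1c->1: ok.
All examples now run through 2 states with every (state, symbol) defined. Accept strings end in {0}, Reject strings end in {1}; accept={0}.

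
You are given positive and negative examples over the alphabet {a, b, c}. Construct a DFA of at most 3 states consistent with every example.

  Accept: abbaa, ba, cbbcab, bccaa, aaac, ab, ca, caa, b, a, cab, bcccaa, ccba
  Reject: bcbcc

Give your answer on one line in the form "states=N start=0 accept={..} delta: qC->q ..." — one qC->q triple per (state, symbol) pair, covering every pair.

State merging on the prefix tree: take the shortest (then alphabetical) example prefix whose next move is undefined and point that move at state 0, else 1, else 2, ...; a target is out if some Accept/Reject pair would then sit in one state with the same input left (inseparable). If every existing state is out, open a new one.
a: 0a undefined. 0a->0: ok.
b: 0b undefined. 0b->0: ok.
c: 0c undefined. 0c->0: no, abbaa/bcbcc meet in 0. Open state 1: 0c->1.
ca: 1a undefined. 1a->0: ok.
cb: 1b undefined. 1b->0: ok.
cc: 1c undefined. 1c->0: no, abbaa/bcbcc meet in 0. 1c->1: no, aaac/bcbcc meet in 1. Open state 2: 1c->2.
ccb: 2b undefined. 2b->0: ok.
bcca: 2a undefined. 2a->0: ok.
bccc: 2c undefined. 2c->0: ok.
All examples now run through 3 states with every (state, symbol) defined. Accept strings end in {0,1}, Reject strings end in {2}; accept={0,1}.

states=3 start=0 accept={0,1} delta: 0a->0 0b->0 0c->1 1a->0 1b->0 1c->2 2a->0 2b->0 2c->0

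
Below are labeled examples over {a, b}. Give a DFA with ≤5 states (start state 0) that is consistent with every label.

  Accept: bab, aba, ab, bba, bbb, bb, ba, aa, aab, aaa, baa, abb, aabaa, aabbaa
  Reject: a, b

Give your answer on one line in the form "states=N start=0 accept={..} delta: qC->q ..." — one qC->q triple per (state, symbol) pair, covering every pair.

states=3 start=0 accept={0,2} delta: 0a->1 0b->1 1a->2 1b->2 2a->0 2b->0

Grow the machine one transition at a time. Run the examples from 0; the earliest place one falls off (shortest prefix, ties alphabetical) gets sent to the lowest-numbered state that keeps every Accept/Reject pair distinguishable — a pair clashes when both reach the same state with identical unread suffix — and to a fresh state only if none does.
a: 0a undefined. 0a->0: no, ab/b meet in 0 with "b" left. Open state 1: 0a->1.
b: 0b undefined. 0b->0: no, bba/a meet in 1. 0b->1: ok.
aa: 1a undefined. 1a->0: no, bab/a meet in 1. 1a->1: no, ba/a meet in 1. Open state 2: 1a->2.
ab: 1b undefined. 1b->0: no, aba/a meet in 1. 1b->1: no, ab/a meet in 1. 1b->2: ok.
aaa: 2a undefined. 2a->0: ok.
aab: 2b undefined. 2b->0: ok.
All examples now run through 3 states with every (state, symbol) defined. Accept strings end in {0,2}, Reject strings end in {1}; accept={0,2}.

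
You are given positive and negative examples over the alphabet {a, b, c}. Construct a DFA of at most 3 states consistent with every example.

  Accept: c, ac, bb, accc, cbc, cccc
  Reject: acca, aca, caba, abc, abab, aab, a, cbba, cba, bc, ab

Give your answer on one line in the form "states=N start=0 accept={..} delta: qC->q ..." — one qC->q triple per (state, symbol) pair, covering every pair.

State merging on the prefix tree: take the shortest (then alphabetical) example prefix whose next move is undefined and point that move at state 0, else 1, else 2, ...; a target is out if some Accept/Reject pair would then sit in one state with the same input left (inseparable). If every existing state is out, open a new one.
a: 0a undefined. 0a->0: ok.
b: 0b undefined. 0b->0: no, c/abc meet in 0 with "c" left. Open state 1: 0b->1.
c: 0c undefined. 0c->0: no, c/acca meet in 0. 0c->1: no, c/aab meet in 1. Open state 2: 0c->2.
bb: 1b undefined. 1b->0: no, bb/a meet in 0. 1b->1: no, bb/aab meet in 1. 1b->2: ok.
bc: 1c undefined. 1c->0: ok.
ca: 2a undefined. 2a->0: ok.
cb: 2b undefined. 2b->0: ok.
cc: 2c undefined. 2c->0: no, cccc/acca meet in 0. 2c->1: no, accc/aca meet in 0. 2c->2: ok.
aba: 1a undefined. 1a->0: ok.
All examples now run through 3 states with every (state, symbol) defined. Accept strings end in {2}, Reject strings end in {0,1}; accept={2}.

states=3 start=0 accept={2} delta: 0a->0 0b->1 0c->2 1a->0 1b->2 1c->0 2a->0 2b->0 2c->2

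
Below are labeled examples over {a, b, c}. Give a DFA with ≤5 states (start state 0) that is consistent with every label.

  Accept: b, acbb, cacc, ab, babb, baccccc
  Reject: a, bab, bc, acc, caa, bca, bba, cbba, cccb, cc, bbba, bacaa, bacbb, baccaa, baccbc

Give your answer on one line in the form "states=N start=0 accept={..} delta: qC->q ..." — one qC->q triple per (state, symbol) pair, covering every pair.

states=4 start=0 accept={1,3} delta: 0a->0 0b->1 0c->1 1a->2 1b->0 1c->0 2a->0 2b->0 2c->3 3a->0 3b->1 3c->3

Fold the examples into a partial DFA from state 0: repeatedly fix the first undefined (state, symbol) met by the shortest-then-alphabetical prefix, trying targets in increasing order and rejecting any under which an Accept and a Reject string meet in one state with the same remainder; add a state when all current targets are rejected. Accepting states are where Accept strings end.
a: 0a undefined. 0a->0: ok.
b: 0b undefined. 0b->0: no, b/a meet in 0. Open state 1: 0b->1.
c: 0c undefined. 0c->0: no, b/cccb meet in 1. 0c->1: ok.
ba: 1a undefined. 1a->0: no, b/bab meet in 1. 1a->1: no, b/caa meet in 1. Open state 2: 1a->2.
bb: 1b undefined. 1b->0: ok.
bc: 1c undefined. 1c->0: ok.
bab: 2b undefined. 2b->0: ok.
bac: 2c undefined. 2c->0: no, b/baccbc meet in 1. 2c->1: no, b/bacbb meet in 1. 2c->2: no, b/bacbb meet in 1. Open state 3: 2c->3.
caa: 2a undefined. 2a->0: ok.
baca: 3a undefined. 3a->0: ok.
bacb: 3b undefined. 3b->0: no, b/bacbb meet in 1. 3b->1: ok.
bacc: 3c undefined. 3c->0: no, cacc/a meet in 0. 3c->1: no, b/baccbc meet in 1. 3c->2: no, b/baccbc meet in 1. 3c->3: ok.
All examples now run through 4 states with every (state, symbol) defined. Accept strings end in {1,3}, Reject strings end in {0,2}; accept={1,3}.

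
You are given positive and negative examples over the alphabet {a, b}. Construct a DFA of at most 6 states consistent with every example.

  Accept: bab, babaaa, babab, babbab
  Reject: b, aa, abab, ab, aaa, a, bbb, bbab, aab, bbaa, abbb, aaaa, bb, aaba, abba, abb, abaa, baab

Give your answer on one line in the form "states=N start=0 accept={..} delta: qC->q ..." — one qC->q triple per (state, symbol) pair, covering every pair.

Fold the examples into a partial DFA from state 0: repeatedly fix the first undefined (state, symbol) met by the shortest-then-alphabetical prefix, trying targets in increasing order and rejecting any under which an Accept and a Reject string meet in one state with the same remainder; add a state when all current targets are rejected. Accepting states are where Accept strings end.
a: 0a undefined. 0a->0: no, bab/abab meet in 0 with "bab" left. Open state 1: 0a->1.
b: 0b undefined. 0b->0: no, bab/ab meet in 1 with "b" left. 0b->1: no, bab/aab meet in 1 with "ab" left. Open state 2: 0b->2.
aa: 1a undefined. 1a->0: ok.
ab: 1b undefined. 1b->0: ok.
ba: 2a undefined. 2a->0: no, bab/b meet in 2. 2a->1: no, bab/aa meet in 0. 2a->2: no, bab/abbb meet in 2 with "b" left. Open state 3: 2a->3.
bb: 2b undefined. 2b->0: ok.
baa: 3a undefined. 3a->0: ok.
bab: 3b undefined. 3b->0: no, bab/aa meet in 0. 3b->1: no, bab/aaa meet in 1. 3b->2: no, bab/b meet in 2. 3b->3: no, bab/aaba meet in 3. Open state 4: 3b->4.
baba: 4a undefined. 4a->0: no, babaaa/aa meet in 0. 4a->1: no, babaaa/aaa meet in 1. 4a->2: no, babaaa/aa meet in 0. 4a->3: no, babaaa/aaa meet in 1. 4a->4: ok.
babb: 4b undefined. 4b->0: no, babab/aa meet in 0. 4b->1: no, babab/aaa meet in 1. 4b->2: no, babab/b meet in 2. 4b->3: no, babab/aaba meet in 3. 4b->4: ok.
All examples now run through 5 states with every (state, symbol) defined. Accept strings end in {4}, Reject strings end in {0,1,2,3}; accept={4}.

states=5 start=0 accept={4} delta: 0a->1 0b->2 1a->0 1b->0 2a->3 2b->0 3a->0 3b->4 4a->4 4b->4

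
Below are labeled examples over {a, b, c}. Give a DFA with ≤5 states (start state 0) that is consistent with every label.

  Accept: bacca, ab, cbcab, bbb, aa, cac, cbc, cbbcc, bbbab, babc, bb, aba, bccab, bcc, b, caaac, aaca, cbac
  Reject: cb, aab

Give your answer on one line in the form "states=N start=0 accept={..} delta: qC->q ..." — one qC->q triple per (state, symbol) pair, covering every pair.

State merging on the prefix tree: take the shortest (then alphabetical) example prefix whose next move is undefined and point that move at state 0, else 1, else 2, ...; a target is out if some Accept/Reject pair would then sit in one state with the same input left (inseparable). If every existing state is out, open a new one.
a: 0a undefined. 0a->0: no, ab/aab meet in 0 with "b" left. Open state 1: 0a->1.
b: 0b undefined. 0b->0: ok.
c: 0c undefined. 0c->0: no, bbb/cb meet in 0. 0c->1: no, ab/cb meet in 1 with "b" left. Open state 2: 0c->2.
aa: 1a undefined. 1a->0: no, bbb/aab meet in 0. 1a->1: no, ab/aab meet in 1 with "b" left. 1a->2: ok.
ab: 1b undefined. 1b->0: ok.
ca: 2a undefined. 2a->0: ok.
cb: 2b undefined. 2b->0: no, ab/cb meet in 0. 2b->1: no, aba/cb meet in 1. 2b->2: no, aa/cb meet in 2. Open state 3: 2b->3.
aac: 2c undefined. 2c->0: ok.
bac: 1c undefined. 1c->0: ok.
cba: 3a undefined. 3a->0: ok.
cbb: 3b undefined. 3b->0: ok.
cbc: 3c undefined. 3c->0: ok.
All examples now run through 4 states with every (state, symbol) defined. Accept strings end in {0,1,2}, Reject strings end in {3}; accept={0,1,2}.

states=4 start=0 accept={0,1,2} delta: 0a->1 0b->0 0c->2 1a->2 1b->0 1c->0 2a->0 2b->3 2c->0 3a->0 3b->0 3c->0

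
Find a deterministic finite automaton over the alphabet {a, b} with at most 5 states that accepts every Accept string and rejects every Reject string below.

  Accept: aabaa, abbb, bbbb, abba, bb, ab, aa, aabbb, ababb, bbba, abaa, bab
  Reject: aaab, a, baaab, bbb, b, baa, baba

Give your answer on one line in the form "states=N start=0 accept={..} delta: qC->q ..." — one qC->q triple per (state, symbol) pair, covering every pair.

states=5 start=0 accept={0,2,3} delta: 0a->1 0b->1 1a->2 1b->3 2a->4 2b->0 3a->3 3b->1 4a->0 4b->1

Grow the machine one transition at a time. Run the examples from 0; the earliest place one falls off (shortest prefix, ties alphabetical) gets sent to the lowest-numbered state that keeps every Accept/Reject pair distinguishable — a pair clashes when both reach the same state with identical unread suffix — and to a fresh state only if none does.
a: 0a undefined. 0a->0: no, aabaa/baa meet in 0 with "baa" left. Open state 1: 0a->1.
b: 0b undefined. 0b->0: no, bbbb/bbb meet in 0. 0b->1: ok.
aa: 1a undefined. 1a->0: no, aabaa/a meet in 1. 1a->1: no, bb/aaab meet in 1 with "b" left. Open state 2: 1a->2.
ab: 1b undefined. 1b->0: no, ababb/a meet in 1. 1b->1: no, abbb/a meet in 1. 1b->2: no, abba/baba meet in 2 with "ba" left. Open state 3: 1b->3.
aaa: 2a undefined. 2a->0: no, bb/baaab meet in 3. 2a->1: no, bb/aaab meet in 3. 2a->2: no, aa/baa meet in 2. 2a->3: no, bb/baa meet in 3. Open state 4: 2a->4.
aab: 2b undefined. 2b->0: ok.
aba: 3a undefined. 3a->0: no, abaa/a meet in 1. 3a->1: no, ababb/bbb meet in 3 with "b" left. 3a->2: no, ababb/a meet in 1. 3a->3: ok.
abb: 3b undefined. 3b->0: no, abbb/a meet in 1. 3b->1: ok.
aaab: 4b undefined. 4b->0: no, bab/aaab meet in 0. 4b->1: ok.
baaa: 4a undefined. 4a->0: ok.
All examples now run through 5 states with every (state, symbol) defined. Accept strings end in {0,2,3}, Reject strings end in {1,4}; accept={0,2,3}.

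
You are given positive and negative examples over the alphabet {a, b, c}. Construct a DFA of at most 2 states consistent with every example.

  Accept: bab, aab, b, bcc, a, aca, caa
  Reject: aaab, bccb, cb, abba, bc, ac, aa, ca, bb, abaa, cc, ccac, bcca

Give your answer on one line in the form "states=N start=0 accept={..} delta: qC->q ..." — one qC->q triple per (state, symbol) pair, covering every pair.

Fold the examples into a partial DFA from state 0: repeatedly fix the first undefined (state, symbol) met by the shortest-then-alphabetical prefix, trying targets in increasing order and rejecting any under which an Accept and a Reject string meet in one state with the same remainder; add a state when all current targets are rejected. Accepting states are where Accept strings end.
a: 0a undefined. 0a->0: no, aab/aaab meet in 0 with "b" left. Open state 1: 0a->1.
b: 0b undefined. 0b->0: no, b/bb meet in 0. 0b->1: ok.
c: 0c undefined. 0c->0: no, b/cb meet in 1. 0c->1: ok.
aa: 1a undefined. 1a->0: ok.
ab: 1b undefined. 1b->0: ok.
ac: 1c undefined. 1c->0: ok.
All examples now run through 2 states with every (state, symbol) defined. Accept strings end in {1}, Reject strings end in {0}; accept={1}.

states=2 start=0 accept={1} delta: 0a->1 0b->1 0c->1 1a->0 1b->0 1c->0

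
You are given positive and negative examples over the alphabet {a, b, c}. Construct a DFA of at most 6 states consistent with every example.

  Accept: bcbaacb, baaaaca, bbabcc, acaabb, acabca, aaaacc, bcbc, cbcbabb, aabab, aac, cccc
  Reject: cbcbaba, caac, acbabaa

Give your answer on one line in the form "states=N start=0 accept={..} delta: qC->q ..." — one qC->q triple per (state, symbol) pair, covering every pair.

Fold the examples into a partial DFA from state 0: repeatedly fix the first undefined (state, symbol) met by the shortest-then-alphabetical prefix, trying targets in increasing order and rejecting any under which an Accept and a Reject string meet in one state with the same remainder; add a state when all current targets are rejected. Accepting states are where Accept strings end.
a: 0a undefined. 0a->0: ok.
b: 0b undefined. 0b->0: ok.
c: 0c undefined. 0c->0: no, bcbaacb/cbcbaba meet in 0. Open state 1: 0c->1.
ca: 1a undefined. 1a->0: no, aac/caac meet in 1. 1a->1: no, bbabcc/caac meet in 1 with "c" left. Open state 2: 1a->2.
cb: 1b undefined. 1b->0: no, bcbaacb/cbcbaba meet in 0. 1b->1: ok.
cc: 1c undefined. 1c->0: no, bbabcc/cbcbaba meet in 0. 1c->1: ok.
caa: 2a undefined. 2a->0: no, bcbaacb/caac meet in 1. 2a->1: no, bcbaacb/caac meet in 1. 2a->2: ok.
acab: 2b undefined. 2b->0: no, acaabb/cbcbaba meet in 0. 2b->1: no, baaaaca/cbcbaba meet in 2. 2b->2: no, baaaaca/cbcbaba meet in 2. Open state 3: 2b->3.
caac: 2c undefined. 2c->0: no, bcbaacb/caac meet in 0. 2c->1: no, bcbaacb/caac meet in 1. 2c->2: no, baaaaca/caac meet in 2. 2c->3: ok.
acabc: 3c undefined. 3c->0: ok.
acaabb: 3b undefined. 3b->0: ok.
acbaba: 3a undefined. 3a->0: no, bcbaacb/cbcbaba meet in 0. 3a->1: no, baaaaca/acbabaa meet in 2. 3a->2: no, baaaaca/cbcbaba meet in 2. 3a->3: ok.
All examples now run through 4 states with every (state, symbol) defined. Accept strings end in {0,1,2}, Reject strings end in {3}; accept={0,1,2}.

states=4 start=0 accept={0,1,2} delta: 0a->0 0b->0 0c->1 1a->2 1b->1 1c->1 2a->2 2b->3 2c->3 3a->3 3b->0 3c->0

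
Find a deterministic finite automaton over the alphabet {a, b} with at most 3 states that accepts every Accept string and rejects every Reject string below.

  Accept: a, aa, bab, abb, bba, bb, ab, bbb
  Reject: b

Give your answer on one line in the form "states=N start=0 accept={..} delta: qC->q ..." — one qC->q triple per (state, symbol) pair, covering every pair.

states=3 start=0 accept={0,1} delta: 0a->1 0b->2 1a->0 1b->1 2a->1 2b->1

Fold the examples into a partial DFA from state 0: repeatedly fix the first undefined (state, symbol) met by the shortest-then-alphabetical prefix, trying targets in increasing order and rejecting any under which an Accept and a Reject string meet in one state with the same remainder; add a state when all current targets are rejected. Accepting states are where Accept strings end.
a: 0a undefined. 0a->0: no, ab/b meet in 0 with "b" left. Open state 1: 0a->1.
b: 0b undefined. 0b->0: no, bb/b meet in 0. 0b->1: no, a/b meet in 1. Open state 2: 0b->2.
aa: 1a undefined. 1a->0: ok.
ab: 1b undefined. 1b->0: no, abb/b meet in 2. 1b->1: ok.
ba: 2a undefined. 2a->0: no, bab/b meet in 2. 2a->1: ok.
bb: 2b undefined. 2b->0: no, bbb/b meet in 2. 2b->1: ok.
All examples now run through 3 states with every (state, symbol) defined. Accept strings end in {0,1}, Reject strings end in {2}; accept={0,1}.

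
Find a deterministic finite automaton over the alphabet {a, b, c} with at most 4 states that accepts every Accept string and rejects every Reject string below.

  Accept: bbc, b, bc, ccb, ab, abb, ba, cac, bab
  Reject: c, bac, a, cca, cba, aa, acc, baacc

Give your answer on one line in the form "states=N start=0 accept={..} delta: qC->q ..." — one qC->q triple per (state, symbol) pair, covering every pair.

states=4 start=0 accept={1,3} delta: 0a->0 0b->1 0c->2 1a->3 1b->1 1c->1 2a->1 2b->0 2c->0 3a->0 3b->1 3c->0

State merging on the prefix tree: take the shortest (then alphabetical) example prefix whose next move is undefined and point that move at state 0, else 1, else 2, ...; a target is out if some Accept/Reject pair would then sit in one state with the same input left (inseparable). If every existing state is out, open a new one.
a: 0a undefined. 0a->0: ok.
b: 0b undefined. 0b->0: no, bbc/c meet in 0 with "c" left. Open state 1: 0b->1.
c: 0c undefined. 0c->0: no, ba/cba meet in 1 with "a" left. 0c->1: no, b/c meet in 1. Open state 2: 0c->2.
ba: 1a undefined. 1a->0: no, ba/a meet in 0. 1a->1: no, bc/bac meet in 1 with "c" left. 1a->2: no, ba/c meet in 2. Open state 3: 1a->3.
bb: 1b undefined. 1b->0: no, bbc/c meet in 2. 1b->1: ok.
bc: 1c undefined. 1c->0: no, bbc/a meet in 0. 1c->1: ok.
ca: 2a undefined. 2a->0: no, cac/c meet in 2. 2a->1: ok.
cb: 2b undefined. 2b->0: ok.
cc: 2c undefined. 2c->0: ok.
baa: 3a undefined. 3a->0: ok.
bab: 3b undefined. 3b->0: no, bab/a meet in 0. 3b->1: ok.
bac: 3c undefined. 3c->0: ok.
All examples now run through 4 states with every (state, symbol) defined. Accept strings end in {1,3}, Reject strings end in {0,2}; accept={1,3}.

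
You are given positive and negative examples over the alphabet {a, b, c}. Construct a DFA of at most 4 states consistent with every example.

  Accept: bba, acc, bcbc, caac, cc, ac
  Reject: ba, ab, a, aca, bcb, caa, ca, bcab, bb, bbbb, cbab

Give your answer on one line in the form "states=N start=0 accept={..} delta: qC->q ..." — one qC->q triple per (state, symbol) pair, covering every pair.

Fold the examples into a partial DFA from state 0: repeatedly fix the first undefined (state, symbol) met by the shortest-then-alphabetical prefix, trying targets in increasing order and rejecting any under which an Accept and a Reject string meet in one state with the same remainder; add a state when all current targets are rejected. Accepting states are where Accept strings end.
a: 0a undefined. 0a->0: ok.
b: 0b undefined. 0b->0: no, bba/ba meet in 0. Open state 1: 0b->1.
c: 0c undefined. 0c->0: no, acc/a meet in 0. 0c->1: no, ac/ab meet in 1. Open state 2: 0c->2.
ba: 1a undefined. 1a->0: ok.
bb: 1b undefined. 1b->0: no, bba/ba meet in 0. 1b->1: no, bba/ba meet in 0. 1b->2: no, bba/aca meet in 2 with "a" left. Open state 3: 1b->3.
bc: 1c undefined. 1c->0: no, bcbc/ba meet in 0. 1c->1: ok.
ca: 2a undefined. 2a->0: ok.
cb: 2b undefined. 2b->0: ok.
cc: 2c undefined. 2c->0: no, acc/ba meet in 0. 2c->1: no, acc/ab meet in 1. 2c->2: ok.
bba: 3a undefined. 3a->0: no, bba/ba meet in 0. 3a->1: no, bba/ab meet in 1. 3a->2: ok.
bbb: 3b undefined. 3b->0: ok.
bcbc: 3c undefined. 3c->0: no, bcbc/ba meet in 0. 3c->1: no, bcbc/ab meet in 1. 3c->2: ok.
All examples now run through 4 states with every (state, symbol) defined. Accept strings end in {2}, Reject strings end in {0,1,3}; accept={2}.

states=4 start=0 accept={2} delta: 0a->0 0b->1 0c->2 1a->0 1b->3 1c->1 2a->0 2b->0 2c->2 3a->2 3b->0 3c->2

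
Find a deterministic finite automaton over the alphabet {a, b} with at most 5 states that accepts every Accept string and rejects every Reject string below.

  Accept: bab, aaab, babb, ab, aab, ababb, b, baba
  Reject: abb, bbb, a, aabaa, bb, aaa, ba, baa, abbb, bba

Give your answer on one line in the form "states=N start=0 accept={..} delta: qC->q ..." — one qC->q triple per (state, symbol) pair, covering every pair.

states=5 start=0 accept={1,4} delta: 0a->0 0b->1 1a->2 1b->3 2a->0 2b->4 3a->0 3b->0 4a->1 4b->1

Grow the machine one transition at a time. Run the examples from 0; the earliest place one falls off (shortest prefix, ties alphabetical) gets sent to the lowest-numbered state that keeps every Accept/Reject pair distinguishable — a pair clashes when both reach the same state with identical unread suffix — and to a fresh state only if none does.
a: 0a undefined. 0a->0: ok.
b: 0b undefined. 0b->0: no, bab/abb meet in 0. Open state 1: 0b->1.
ba: 1a undefined. 1a->0: no, babb/abb meet in 1 with "b" left. 1a->1: no, bab/abb meet in 1 with "b" left. Open state 2: 1a->2.
bb: 1b undefined. 1b->0: no, aaab/bbb meet in 1. 1b->1: no, aaab/abb meet in 1. 1b->2: no, bab/bbb meet in 2 with "b" left. Open state 3: 1b->3.
baa: 2a undefined. 2a->0: ok.
bab: 2b undefined. 2b->0: no, bab/a meet in 0. 2b->1: no, babb/abb meet in 3. 2b->2: no, bab/ba meet in 2. 2b->3: no, bab/abb meet in 3. Open state 4: 2b->4.
bba: 3a undefined. 3a->0: ok.
bbb: 3b undefined. 3b->0: ok.
baba: 4a undefined. 4a->0: no, baba/bbb meet in 0. 4a->1: ok.
babb: 4b undefined. 4b->0: no, babb/bbb meet in 0. 4b->1: ok.
All examples now run through 5 states with every (state, symbol) defined. Accept strings end in {1,4}, Reject strings end in {0,2,3}; accept={1,4}.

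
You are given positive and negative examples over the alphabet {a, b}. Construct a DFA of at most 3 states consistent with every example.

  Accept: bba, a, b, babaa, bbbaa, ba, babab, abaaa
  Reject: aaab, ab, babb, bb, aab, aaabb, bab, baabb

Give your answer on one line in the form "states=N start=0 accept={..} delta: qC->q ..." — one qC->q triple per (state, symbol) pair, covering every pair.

states=3 start=0 accept={0,1} delta: 0a->1 0b->1 1a->1 1b->2 2a->0 2b->2

Grow the machine one transition at a time. Run the examples from 0; the earliest place one falls off (shortest prefix, ties alphabetical) gets sent to the lowest-numbered state that keeps every Accept/Reject pair distinguishable — a pair clashes when both reach the same state with identical unread suffix — and to a fresh state only if none does.
a: 0a undefined. 0a->0: no, b/aaab meet in 0 with "b" left. Open state 1: 0a->1.
b: 0b undefined. 0b->0: no, b/bb meet in 0. 0b->1: ok.
aa: 1a undefined. 1a->0: no, a/aab meet in 1. 1a->1: ok.
ab: 1b undefined. 1b->0: no, bba/babb meet in 1. 1b->1: no, bba/aaab meet in 1. Open state 2: 1b->2.
aba: 2a undefined. 2a->0: ok.
bbb: 2b undefined. 2b->0: no, bba/babb meet in 0. 2b->1: no, a/babb meet in 1. 2b->2: ok.
All examples now run through 3 states with every (state, symbol) defined. Accept strings end in {0,1}, Reject strings end in {2}; accept={0,1}.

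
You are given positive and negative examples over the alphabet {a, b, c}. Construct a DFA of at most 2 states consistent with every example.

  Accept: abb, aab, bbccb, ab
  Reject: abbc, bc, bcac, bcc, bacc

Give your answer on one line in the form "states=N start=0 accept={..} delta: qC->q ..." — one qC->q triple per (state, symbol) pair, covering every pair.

states=2 start=0 accept={0} delta: 0a->0 0b->0 0c->1 1a->0 1b->0 1c->1

State merging on the prefix tree: take the shortest (then alphabetical) example prefix whose next move is undefined and point that move at state 0, else 1, else 2, ...; a target is out if some Accept/Reject pair would then sit in one state with the same input left (inseparable). If every existing state is out, open a new one.
a: 0a undefined. 0a->0: ok.
b: 0b undefined. 0b->0: ok.
bc: 0c undefined. 0c->0: no, abb/abbc meet in 0. Open state 1: 0c->1.
bca: 1a undefined. 1a->0: ok.
bcc: 1c undefined. 1c->0: no, abb/bcc meet in 0. 1c->1: ok.
bbccb: 1b undefined. 1b->0: ok.
All examples now run through 2 states with every (state, symbol) defined. Accept strings end in {0}, Reject strings end in {1}; accept={0}.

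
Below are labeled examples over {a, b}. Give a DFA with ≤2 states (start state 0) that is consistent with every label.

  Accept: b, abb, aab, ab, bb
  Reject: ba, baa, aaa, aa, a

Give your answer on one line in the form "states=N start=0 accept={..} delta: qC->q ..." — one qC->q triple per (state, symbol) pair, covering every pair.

Grow the machine one transition at a time. Run the examples from 0; the earliest place one falls off (shortest prefix, ties alphabetical) gets sent to the lowest-numbered state that keeps every Accept/Reject pair distinguishable — a pair clashes when both reach the same state with identical unread suffix — and to a fresh state only if none does.
a: 0a undefined. 0a->0: ok.
b: 0b undefined. 0b->0: no, b/ba meet in 0. Open state 1: 0b->1.
ba: 1a undefined. 1a->0: ok.
bb: 1b undefined. 1b->0: no, abb/ba meet in 0. 1b->1: ok.
All examples now run through 2 states with every (state, symbol) defined. Accept strings end in {1}, Reject strings end in {0}; accept={1}.

states=2 start=0 accept={1} delta: 0a->0 0b->1 1a->0 1b->1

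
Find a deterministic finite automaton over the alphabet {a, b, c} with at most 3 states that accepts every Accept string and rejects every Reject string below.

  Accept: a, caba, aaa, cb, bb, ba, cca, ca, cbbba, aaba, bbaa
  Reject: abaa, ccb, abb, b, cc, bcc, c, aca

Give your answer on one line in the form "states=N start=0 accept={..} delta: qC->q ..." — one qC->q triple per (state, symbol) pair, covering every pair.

states=3 start=0 accept={1} delta: 0a->1 0b->2 0c->2 1a->0 1b->0 1c->1 2a->1 2b->1 2c->0

Grow the machine one transition at a time. Run the examples from 0; the earliest place one falls off (shortest prefix, ties alphabetical) gets sent to the lowest-numbered state that keeps every Accept/Reject pair distinguishable — a pair clashes when both reach the same state with identical unread suffix — and to a fresh state only if none does.
a: 0a undefined. 0a->0: no, bb/abb meet in 0 with "bb" left. Open state 1: 0a->1.
b: 0b undefined. 0b->0: no, bb/b meet in 0. 0b->1: no, a/b meet in 1. Open state 2: 0b->2.
c: 0c undefined. 0c->0: no, cb/ccb meet in 2. 0c->1: no, a/c meet in 1. 0c->2: ok.
aa: 1a undefined. 1a->0: ok.
ab: 1b undefined. 1b->0: ok.
ac: 1c undefined. 1c->0: no, a/aca meet in 1. 1c->1: ok.
ba: 2a undefined. 2a->0: no, caba/abaa meet in 0. 2a->1: ok.
bb: 2b undefined. 2b->0: no, cb/abaa meet in 0. 2b->1: ok.
bc: 2c undefined. 2c->0: ok.
All examples now run through 3 states with every (state, symbol) defined. Accept strings end in {1}, Reject strings end in {0,2}; accept={1}.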